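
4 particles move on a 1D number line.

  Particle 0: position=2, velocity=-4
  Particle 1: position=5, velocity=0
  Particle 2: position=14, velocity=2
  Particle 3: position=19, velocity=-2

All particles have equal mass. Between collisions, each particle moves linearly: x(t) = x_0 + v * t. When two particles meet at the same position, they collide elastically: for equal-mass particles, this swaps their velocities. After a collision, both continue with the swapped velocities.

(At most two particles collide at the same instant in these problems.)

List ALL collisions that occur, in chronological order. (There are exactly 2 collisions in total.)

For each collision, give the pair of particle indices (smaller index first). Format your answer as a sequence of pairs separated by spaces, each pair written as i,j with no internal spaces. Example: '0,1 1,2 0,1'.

Collision at t=5/4: particles 2 and 3 swap velocities; positions: p0=-3 p1=5 p2=33/2 p3=33/2; velocities now: v0=-4 v1=0 v2=-2 v3=2
Collision at t=7: particles 1 and 2 swap velocities; positions: p0=-26 p1=5 p2=5 p3=28; velocities now: v0=-4 v1=-2 v2=0 v3=2

Answer: 2,3 1,2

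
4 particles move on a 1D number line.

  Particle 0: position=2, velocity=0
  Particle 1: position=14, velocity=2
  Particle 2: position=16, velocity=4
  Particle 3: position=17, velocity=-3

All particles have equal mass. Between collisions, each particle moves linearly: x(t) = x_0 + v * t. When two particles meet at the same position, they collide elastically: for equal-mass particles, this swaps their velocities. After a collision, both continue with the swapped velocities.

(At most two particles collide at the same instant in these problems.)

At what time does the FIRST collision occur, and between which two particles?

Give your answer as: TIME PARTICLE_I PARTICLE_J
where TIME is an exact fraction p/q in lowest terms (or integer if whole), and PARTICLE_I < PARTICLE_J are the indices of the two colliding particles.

Pair (0,1): pos 2,14 vel 0,2 -> not approaching (rel speed -2 <= 0)
Pair (1,2): pos 14,16 vel 2,4 -> not approaching (rel speed -2 <= 0)
Pair (2,3): pos 16,17 vel 4,-3 -> gap=1, closing at 7/unit, collide at t=1/7
Earliest collision: t=1/7 between 2 and 3

Answer: 1/7 2 3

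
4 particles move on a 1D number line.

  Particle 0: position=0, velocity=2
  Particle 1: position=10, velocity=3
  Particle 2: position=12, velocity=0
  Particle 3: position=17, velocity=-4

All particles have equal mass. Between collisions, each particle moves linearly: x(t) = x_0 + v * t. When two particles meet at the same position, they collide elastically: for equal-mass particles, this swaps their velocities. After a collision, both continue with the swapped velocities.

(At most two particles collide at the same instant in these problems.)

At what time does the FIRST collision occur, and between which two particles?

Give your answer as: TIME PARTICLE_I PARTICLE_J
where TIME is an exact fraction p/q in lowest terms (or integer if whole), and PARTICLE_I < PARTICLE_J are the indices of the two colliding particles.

Answer: 2/3 1 2

Derivation:
Pair (0,1): pos 0,10 vel 2,3 -> not approaching (rel speed -1 <= 0)
Pair (1,2): pos 10,12 vel 3,0 -> gap=2, closing at 3/unit, collide at t=2/3
Pair (2,3): pos 12,17 vel 0,-4 -> gap=5, closing at 4/unit, collide at t=5/4
Earliest collision: t=2/3 between 1 and 2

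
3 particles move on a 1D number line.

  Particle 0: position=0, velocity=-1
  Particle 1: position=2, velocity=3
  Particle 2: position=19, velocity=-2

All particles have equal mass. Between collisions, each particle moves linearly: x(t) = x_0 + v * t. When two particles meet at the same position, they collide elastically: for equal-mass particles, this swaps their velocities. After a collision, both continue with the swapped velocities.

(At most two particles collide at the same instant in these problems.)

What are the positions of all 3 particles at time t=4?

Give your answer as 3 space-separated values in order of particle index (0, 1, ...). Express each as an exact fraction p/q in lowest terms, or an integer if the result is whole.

Answer: -4 11 14

Derivation:
Collision at t=17/5: particles 1 and 2 swap velocities; positions: p0=-17/5 p1=61/5 p2=61/5; velocities now: v0=-1 v1=-2 v2=3
Advance to t=4 (no further collisions before then); velocities: v0=-1 v1=-2 v2=3; positions = -4 11 14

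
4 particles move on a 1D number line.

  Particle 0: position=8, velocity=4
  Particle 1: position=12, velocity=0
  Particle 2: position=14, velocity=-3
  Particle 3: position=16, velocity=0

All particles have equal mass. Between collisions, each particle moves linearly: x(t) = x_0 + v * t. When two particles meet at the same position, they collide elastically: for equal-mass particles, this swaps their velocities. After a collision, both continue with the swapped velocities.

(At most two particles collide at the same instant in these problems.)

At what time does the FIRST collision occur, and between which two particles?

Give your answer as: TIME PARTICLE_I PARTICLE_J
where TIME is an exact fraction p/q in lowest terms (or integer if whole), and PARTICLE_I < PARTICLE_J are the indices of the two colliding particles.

Answer: 2/3 1 2

Derivation:
Pair (0,1): pos 8,12 vel 4,0 -> gap=4, closing at 4/unit, collide at t=1
Pair (1,2): pos 12,14 vel 0,-3 -> gap=2, closing at 3/unit, collide at t=2/3
Pair (2,3): pos 14,16 vel -3,0 -> not approaching (rel speed -3 <= 0)
Earliest collision: t=2/3 between 1 and 2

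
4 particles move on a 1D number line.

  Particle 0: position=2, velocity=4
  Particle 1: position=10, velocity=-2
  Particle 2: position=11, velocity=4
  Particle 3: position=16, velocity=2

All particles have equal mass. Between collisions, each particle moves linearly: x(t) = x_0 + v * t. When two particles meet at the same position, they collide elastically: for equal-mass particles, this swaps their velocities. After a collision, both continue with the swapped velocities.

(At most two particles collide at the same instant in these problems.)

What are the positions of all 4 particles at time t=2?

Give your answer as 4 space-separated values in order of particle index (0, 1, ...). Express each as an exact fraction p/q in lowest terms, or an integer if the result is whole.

Collision at t=4/3: particles 0 and 1 swap velocities; positions: p0=22/3 p1=22/3 p2=49/3 p3=56/3; velocities now: v0=-2 v1=4 v2=4 v3=2
Advance to t=2 (no further collisions before then); velocities: v0=-2 v1=4 v2=4 v3=2; positions = 6 10 19 20

Answer: 6 10 19 20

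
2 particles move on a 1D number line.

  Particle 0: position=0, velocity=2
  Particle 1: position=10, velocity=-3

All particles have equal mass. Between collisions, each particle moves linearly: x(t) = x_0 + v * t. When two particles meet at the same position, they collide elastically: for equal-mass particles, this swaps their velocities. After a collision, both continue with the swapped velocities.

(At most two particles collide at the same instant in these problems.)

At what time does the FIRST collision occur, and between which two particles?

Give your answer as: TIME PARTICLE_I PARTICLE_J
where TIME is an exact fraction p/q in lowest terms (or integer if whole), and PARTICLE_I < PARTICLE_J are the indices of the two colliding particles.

Answer: 2 0 1

Derivation:
Pair (0,1): pos 0,10 vel 2,-3 -> gap=10, closing at 5/unit, collide at t=2
Earliest collision: t=2 between 0 and 1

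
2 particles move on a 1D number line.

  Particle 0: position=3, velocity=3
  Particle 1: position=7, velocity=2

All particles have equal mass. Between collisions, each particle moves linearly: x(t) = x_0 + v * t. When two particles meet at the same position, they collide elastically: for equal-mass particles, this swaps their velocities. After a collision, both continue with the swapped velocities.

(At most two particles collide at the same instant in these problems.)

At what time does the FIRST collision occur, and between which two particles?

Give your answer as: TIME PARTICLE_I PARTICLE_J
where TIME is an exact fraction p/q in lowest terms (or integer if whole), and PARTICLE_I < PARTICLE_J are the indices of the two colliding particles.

Pair (0,1): pos 3,7 vel 3,2 -> gap=4, closing at 1/unit, collide at t=4
Earliest collision: t=4 between 0 and 1

Answer: 4 0 1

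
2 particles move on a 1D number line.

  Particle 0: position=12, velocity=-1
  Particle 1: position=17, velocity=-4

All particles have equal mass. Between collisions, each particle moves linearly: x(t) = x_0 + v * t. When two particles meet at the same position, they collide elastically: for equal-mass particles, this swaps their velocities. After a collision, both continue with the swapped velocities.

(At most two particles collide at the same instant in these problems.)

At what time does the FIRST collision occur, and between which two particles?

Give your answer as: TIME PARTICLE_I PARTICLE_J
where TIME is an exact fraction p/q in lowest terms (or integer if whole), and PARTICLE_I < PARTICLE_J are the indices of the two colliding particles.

Answer: 5/3 0 1

Derivation:
Pair (0,1): pos 12,17 vel -1,-4 -> gap=5, closing at 3/unit, collide at t=5/3
Earliest collision: t=5/3 between 0 and 1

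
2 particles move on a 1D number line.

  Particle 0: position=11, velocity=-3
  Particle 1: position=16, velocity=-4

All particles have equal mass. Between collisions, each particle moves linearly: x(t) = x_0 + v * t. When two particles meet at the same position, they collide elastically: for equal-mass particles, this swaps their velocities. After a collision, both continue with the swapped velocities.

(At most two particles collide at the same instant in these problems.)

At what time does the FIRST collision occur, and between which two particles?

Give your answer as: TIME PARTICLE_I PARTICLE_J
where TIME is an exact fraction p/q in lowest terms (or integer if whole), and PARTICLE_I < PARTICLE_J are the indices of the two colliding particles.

Pair (0,1): pos 11,16 vel -3,-4 -> gap=5, closing at 1/unit, collide at t=5
Earliest collision: t=5 between 0 and 1

Answer: 5 0 1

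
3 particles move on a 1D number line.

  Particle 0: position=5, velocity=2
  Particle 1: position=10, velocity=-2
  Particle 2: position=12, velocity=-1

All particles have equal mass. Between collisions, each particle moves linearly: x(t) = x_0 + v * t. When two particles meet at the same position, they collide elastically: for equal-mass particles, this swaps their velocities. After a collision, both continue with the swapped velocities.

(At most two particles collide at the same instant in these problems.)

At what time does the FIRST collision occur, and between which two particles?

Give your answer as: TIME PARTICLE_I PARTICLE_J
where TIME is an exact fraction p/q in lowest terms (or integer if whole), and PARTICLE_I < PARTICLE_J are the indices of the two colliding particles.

Pair (0,1): pos 5,10 vel 2,-2 -> gap=5, closing at 4/unit, collide at t=5/4
Pair (1,2): pos 10,12 vel -2,-1 -> not approaching (rel speed -1 <= 0)
Earliest collision: t=5/4 between 0 and 1

Answer: 5/4 0 1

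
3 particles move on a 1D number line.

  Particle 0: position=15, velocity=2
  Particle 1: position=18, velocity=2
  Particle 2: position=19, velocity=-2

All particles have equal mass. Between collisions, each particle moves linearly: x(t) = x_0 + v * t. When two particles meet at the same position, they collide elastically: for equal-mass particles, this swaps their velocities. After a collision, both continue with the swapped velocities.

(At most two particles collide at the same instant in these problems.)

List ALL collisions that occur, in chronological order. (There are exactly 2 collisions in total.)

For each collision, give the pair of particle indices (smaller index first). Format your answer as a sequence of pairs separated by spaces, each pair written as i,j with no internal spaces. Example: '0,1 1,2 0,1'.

Collision at t=1/4: particles 1 and 2 swap velocities; positions: p0=31/2 p1=37/2 p2=37/2; velocities now: v0=2 v1=-2 v2=2
Collision at t=1: particles 0 and 1 swap velocities; positions: p0=17 p1=17 p2=20; velocities now: v0=-2 v1=2 v2=2

Answer: 1,2 0,1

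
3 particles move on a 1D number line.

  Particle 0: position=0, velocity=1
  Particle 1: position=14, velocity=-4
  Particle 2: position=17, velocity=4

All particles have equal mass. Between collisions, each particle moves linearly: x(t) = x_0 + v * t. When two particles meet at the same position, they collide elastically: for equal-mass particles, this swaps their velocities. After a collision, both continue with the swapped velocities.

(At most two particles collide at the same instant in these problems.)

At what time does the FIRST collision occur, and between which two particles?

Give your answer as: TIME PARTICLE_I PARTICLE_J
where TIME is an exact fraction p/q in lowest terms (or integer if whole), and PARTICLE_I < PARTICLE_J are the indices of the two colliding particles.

Pair (0,1): pos 0,14 vel 1,-4 -> gap=14, closing at 5/unit, collide at t=14/5
Pair (1,2): pos 14,17 vel -4,4 -> not approaching (rel speed -8 <= 0)
Earliest collision: t=14/5 between 0 and 1

Answer: 14/5 0 1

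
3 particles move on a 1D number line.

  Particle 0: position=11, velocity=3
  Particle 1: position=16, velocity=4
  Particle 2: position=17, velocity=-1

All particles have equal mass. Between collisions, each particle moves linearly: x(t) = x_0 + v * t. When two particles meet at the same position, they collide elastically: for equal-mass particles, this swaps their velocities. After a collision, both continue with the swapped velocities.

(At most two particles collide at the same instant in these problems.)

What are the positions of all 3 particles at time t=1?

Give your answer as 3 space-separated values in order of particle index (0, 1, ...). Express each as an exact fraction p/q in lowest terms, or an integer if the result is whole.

Answer: 14 16 20

Derivation:
Collision at t=1/5: particles 1 and 2 swap velocities; positions: p0=58/5 p1=84/5 p2=84/5; velocities now: v0=3 v1=-1 v2=4
Advance to t=1 (no further collisions before then); velocities: v0=3 v1=-1 v2=4; positions = 14 16 20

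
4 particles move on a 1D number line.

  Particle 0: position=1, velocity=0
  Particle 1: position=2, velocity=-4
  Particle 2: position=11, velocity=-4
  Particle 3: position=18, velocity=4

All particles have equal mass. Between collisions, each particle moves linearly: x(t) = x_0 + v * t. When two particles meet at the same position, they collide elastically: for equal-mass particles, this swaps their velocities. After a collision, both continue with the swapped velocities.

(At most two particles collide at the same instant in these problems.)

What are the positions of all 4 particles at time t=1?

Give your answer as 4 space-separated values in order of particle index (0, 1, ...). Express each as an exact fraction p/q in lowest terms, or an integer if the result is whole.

Answer: -2 1 7 22

Derivation:
Collision at t=1/4: particles 0 and 1 swap velocities; positions: p0=1 p1=1 p2=10 p3=19; velocities now: v0=-4 v1=0 v2=-4 v3=4
Advance to t=1 (no further collisions before then); velocities: v0=-4 v1=0 v2=-4 v3=4; positions = -2 1 7 22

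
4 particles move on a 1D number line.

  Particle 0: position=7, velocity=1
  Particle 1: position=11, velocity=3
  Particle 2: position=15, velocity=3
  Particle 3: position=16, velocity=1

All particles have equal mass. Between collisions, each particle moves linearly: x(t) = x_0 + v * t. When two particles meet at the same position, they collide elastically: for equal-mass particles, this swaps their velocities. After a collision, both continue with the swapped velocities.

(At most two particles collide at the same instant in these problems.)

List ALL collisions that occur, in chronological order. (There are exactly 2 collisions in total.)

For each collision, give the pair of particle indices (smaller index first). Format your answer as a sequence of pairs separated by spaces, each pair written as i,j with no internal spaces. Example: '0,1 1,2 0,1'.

Collision at t=1/2: particles 2 and 3 swap velocities; positions: p0=15/2 p1=25/2 p2=33/2 p3=33/2; velocities now: v0=1 v1=3 v2=1 v3=3
Collision at t=5/2: particles 1 and 2 swap velocities; positions: p0=19/2 p1=37/2 p2=37/2 p3=45/2; velocities now: v0=1 v1=1 v2=3 v3=3

Answer: 2,3 1,2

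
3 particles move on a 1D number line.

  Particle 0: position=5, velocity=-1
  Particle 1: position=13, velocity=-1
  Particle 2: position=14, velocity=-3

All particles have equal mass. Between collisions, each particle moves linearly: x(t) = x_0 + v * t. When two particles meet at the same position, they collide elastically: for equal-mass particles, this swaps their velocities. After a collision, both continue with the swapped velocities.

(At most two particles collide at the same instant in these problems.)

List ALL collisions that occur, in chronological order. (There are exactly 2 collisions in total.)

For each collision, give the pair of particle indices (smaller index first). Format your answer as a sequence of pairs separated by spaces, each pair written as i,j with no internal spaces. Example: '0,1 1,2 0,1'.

Collision at t=1/2: particles 1 and 2 swap velocities; positions: p0=9/2 p1=25/2 p2=25/2; velocities now: v0=-1 v1=-3 v2=-1
Collision at t=9/2: particles 0 and 1 swap velocities; positions: p0=1/2 p1=1/2 p2=17/2; velocities now: v0=-3 v1=-1 v2=-1

Answer: 1,2 0,1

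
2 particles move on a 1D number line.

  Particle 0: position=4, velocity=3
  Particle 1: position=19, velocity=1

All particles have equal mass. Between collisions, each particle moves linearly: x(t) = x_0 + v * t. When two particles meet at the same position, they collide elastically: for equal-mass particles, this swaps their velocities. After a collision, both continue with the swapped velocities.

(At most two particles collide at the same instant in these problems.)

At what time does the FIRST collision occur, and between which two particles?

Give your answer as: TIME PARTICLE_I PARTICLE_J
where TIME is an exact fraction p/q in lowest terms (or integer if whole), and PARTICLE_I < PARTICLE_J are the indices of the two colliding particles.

Answer: 15/2 0 1

Derivation:
Pair (0,1): pos 4,19 vel 3,1 -> gap=15, closing at 2/unit, collide at t=15/2
Earliest collision: t=15/2 between 0 and 1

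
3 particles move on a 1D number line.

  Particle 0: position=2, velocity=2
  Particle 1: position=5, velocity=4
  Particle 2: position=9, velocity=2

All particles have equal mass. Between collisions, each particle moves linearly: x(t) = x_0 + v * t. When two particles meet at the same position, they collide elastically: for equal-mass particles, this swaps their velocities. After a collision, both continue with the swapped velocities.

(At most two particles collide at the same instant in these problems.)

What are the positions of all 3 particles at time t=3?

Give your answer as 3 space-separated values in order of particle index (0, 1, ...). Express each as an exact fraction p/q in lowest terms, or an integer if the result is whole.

Answer: 8 15 17

Derivation:
Collision at t=2: particles 1 and 2 swap velocities; positions: p0=6 p1=13 p2=13; velocities now: v0=2 v1=2 v2=4
Advance to t=3 (no further collisions before then); velocities: v0=2 v1=2 v2=4; positions = 8 15 17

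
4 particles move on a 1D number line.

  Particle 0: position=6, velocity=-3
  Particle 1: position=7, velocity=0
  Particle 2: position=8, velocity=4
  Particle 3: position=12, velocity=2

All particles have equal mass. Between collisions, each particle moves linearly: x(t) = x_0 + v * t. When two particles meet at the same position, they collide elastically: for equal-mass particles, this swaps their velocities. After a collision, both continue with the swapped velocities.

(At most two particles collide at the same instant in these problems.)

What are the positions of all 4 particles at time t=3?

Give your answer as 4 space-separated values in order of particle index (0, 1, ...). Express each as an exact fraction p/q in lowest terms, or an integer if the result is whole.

Collision at t=2: particles 2 and 3 swap velocities; positions: p0=0 p1=7 p2=16 p3=16; velocities now: v0=-3 v1=0 v2=2 v3=4
Advance to t=3 (no further collisions before then); velocities: v0=-3 v1=0 v2=2 v3=4; positions = -3 7 18 20

Answer: -3 7 18 20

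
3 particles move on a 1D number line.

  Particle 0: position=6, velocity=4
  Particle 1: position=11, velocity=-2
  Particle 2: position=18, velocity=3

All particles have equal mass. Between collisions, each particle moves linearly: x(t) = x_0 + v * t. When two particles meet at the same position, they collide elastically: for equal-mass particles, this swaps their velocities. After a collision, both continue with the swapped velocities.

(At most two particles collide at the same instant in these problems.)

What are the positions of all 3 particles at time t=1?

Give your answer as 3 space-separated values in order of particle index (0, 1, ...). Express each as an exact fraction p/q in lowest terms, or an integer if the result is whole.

Answer: 9 10 21

Derivation:
Collision at t=5/6: particles 0 and 1 swap velocities; positions: p0=28/3 p1=28/3 p2=41/2; velocities now: v0=-2 v1=4 v2=3
Advance to t=1 (no further collisions before then); velocities: v0=-2 v1=4 v2=3; positions = 9 10 21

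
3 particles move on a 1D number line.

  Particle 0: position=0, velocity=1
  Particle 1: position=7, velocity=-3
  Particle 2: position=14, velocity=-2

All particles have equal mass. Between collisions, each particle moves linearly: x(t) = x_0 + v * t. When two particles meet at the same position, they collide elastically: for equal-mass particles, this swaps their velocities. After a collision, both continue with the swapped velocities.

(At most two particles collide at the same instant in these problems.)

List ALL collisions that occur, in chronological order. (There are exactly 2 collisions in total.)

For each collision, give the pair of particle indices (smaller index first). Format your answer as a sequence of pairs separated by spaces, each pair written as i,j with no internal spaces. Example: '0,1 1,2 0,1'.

Answer: 0,1 1,2

Derivation:
Collision at t=7/4: particles 0 and 1 swap velocities; positions: p0=7/4 p1=7/4 p2=21/2; velocities now: v0=-3 v1=1 v2=-2
Collision at t=14/3: particles 1 and 2 swap velocities; positions: p0=-7 p1=14/3 p2=14/3; velocities now: v0=-3 v1=-2 v2=1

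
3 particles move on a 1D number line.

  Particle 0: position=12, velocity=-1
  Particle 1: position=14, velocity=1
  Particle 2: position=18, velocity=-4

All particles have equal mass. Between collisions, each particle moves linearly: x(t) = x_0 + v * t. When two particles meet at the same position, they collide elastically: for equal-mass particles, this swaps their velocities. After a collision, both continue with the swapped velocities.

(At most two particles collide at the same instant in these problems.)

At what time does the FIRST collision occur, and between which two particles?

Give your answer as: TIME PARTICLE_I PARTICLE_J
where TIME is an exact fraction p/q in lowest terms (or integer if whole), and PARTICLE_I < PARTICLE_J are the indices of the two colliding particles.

Answer: 4/5 1 2

Derivation:
Pair (0,1): pos 12,14 vel -1,1 -> not approaching (rel speed -2 <= 0)
Pair (1,2): pos 14,18 vel 1,-4 -> gap=4, closing at 5/unit, collide at t=4/5
Earliest collision: t=4/5 between 1 and 2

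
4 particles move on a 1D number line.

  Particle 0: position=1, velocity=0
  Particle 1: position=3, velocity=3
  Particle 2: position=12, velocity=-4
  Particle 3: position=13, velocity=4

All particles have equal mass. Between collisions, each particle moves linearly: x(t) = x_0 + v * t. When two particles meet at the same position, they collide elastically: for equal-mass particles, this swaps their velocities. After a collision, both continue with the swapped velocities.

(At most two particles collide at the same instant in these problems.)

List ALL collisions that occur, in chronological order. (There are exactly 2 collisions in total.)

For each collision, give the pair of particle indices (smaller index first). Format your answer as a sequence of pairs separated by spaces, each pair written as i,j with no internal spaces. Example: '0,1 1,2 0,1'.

Collision at t=9/7: particles 1 and 2 swap velocities; positions: p0=1 p1=48/7 p2=48/7 p3=127/7; velocities now: v0=0 v1=-4 v2=3 v3=4
Collision at t=11/4: particles 0 and 1 swap velocities; positions: p0=1 p1=1 p2=45/4 p3=24; velocities now: v0=-4 v1=0 v2=3 v3=4

Answer: 1,2 0,1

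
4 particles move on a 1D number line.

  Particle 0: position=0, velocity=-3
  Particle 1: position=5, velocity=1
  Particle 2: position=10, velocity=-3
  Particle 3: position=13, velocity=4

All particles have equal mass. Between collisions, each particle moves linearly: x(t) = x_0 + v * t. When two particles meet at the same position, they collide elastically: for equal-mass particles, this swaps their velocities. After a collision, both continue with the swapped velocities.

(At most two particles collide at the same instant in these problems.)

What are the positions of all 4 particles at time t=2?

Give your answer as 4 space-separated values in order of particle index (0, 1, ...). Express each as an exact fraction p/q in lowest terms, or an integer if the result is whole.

Answer: -6 4 7 21

Derivation:
Collision at t=5/4: particles 1 and 2 swap velocities; positions: p0=-15/4 p1=25/4 p2=25/4 p3=18; velocities now: v0=-3 v1=-3 v2=1 v3=4
Advance to t=2 (no further collisions before then); velocities: v0=-3 v1=-3 v2=1 v3=4; positions = -6 4 7 21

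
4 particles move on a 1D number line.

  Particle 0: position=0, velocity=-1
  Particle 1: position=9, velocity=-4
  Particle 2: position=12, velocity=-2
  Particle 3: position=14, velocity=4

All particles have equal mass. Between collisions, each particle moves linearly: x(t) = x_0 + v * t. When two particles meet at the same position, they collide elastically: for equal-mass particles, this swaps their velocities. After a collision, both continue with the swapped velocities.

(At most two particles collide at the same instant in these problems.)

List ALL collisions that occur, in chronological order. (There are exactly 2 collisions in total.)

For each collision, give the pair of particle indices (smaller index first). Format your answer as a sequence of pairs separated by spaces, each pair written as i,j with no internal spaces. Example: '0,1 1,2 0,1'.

Answer: 0,1 1,2

Derivation:
Collision at t=3: particles 0 and 1 swap velocities; positions: p0=-3 p1=-3 p2=6 p3=26; velocities now: v0=-4 v1=-1 v2=-2 v3=4
Collision at t=12: particles 1 and 2 swap velocities; positions: p0=-39 p1=-12 p2=-12 p3=62; velocities now: v0=-4 v1=-2 v2=-1 v3=4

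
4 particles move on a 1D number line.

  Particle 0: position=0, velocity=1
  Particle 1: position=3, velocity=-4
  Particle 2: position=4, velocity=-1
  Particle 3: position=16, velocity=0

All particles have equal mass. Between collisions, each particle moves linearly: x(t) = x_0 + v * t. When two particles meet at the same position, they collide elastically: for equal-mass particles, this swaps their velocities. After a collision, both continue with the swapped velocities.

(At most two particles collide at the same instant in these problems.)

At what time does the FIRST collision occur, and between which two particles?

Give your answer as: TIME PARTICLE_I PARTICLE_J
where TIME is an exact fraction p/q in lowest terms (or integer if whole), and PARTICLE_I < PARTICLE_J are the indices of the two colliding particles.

Pair (0,1): pos 0,3 vel 1,-4 -> gap=3, closing at 5/unit, collide at t=3/5
Pair (1,2): pos 3,4 vel -4,-1 -> not approaching (rel speed -3 <= 0)
Pair (2,3): pos 4,16 vel -1,0 -> not approaching (rel speed -1 <= 0)
Earliest collision: t=3/5 between 0 and 1

Answer: 3/5 0 1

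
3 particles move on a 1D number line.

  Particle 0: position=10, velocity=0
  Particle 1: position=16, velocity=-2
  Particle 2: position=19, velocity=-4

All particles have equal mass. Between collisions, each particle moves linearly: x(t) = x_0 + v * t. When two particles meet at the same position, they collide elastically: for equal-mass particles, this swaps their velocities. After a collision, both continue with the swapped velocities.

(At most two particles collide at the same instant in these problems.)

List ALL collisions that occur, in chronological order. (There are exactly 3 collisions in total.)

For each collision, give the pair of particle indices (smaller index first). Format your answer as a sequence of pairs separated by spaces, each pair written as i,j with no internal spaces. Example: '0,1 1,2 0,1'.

Answer: 1,2 0,1 1,2

Derivation:
Collision at t=3/2: particles 1 and 2 swap velocities; positions: p0=10 p1=13 p2=13; velocities now: v0=0 v1=-4 v2=-2
Collision at t=9/4: particles 0 and 1 swap velocities; positions: p0=10 p1=10 p2=23/2; velocities now: v0=-4 v1=0 v2=-2
Collision at t=3: particles 1 and 2 swap velocities; positions: p0=7 p1=10 p2=10; velocities now: v0=-4 v1=-2 v2=0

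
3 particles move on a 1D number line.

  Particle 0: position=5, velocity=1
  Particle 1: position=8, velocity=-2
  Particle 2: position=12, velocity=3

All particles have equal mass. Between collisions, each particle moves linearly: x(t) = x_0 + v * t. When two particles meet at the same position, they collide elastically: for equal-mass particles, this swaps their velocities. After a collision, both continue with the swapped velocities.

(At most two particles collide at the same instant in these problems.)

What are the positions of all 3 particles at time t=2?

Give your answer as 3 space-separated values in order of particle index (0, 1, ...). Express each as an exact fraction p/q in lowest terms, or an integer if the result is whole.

Collision at t=1: particles 0 and 1 swap velocities; positions: p0=6 p1=6 p2=15; velocities now: v0=-2 v1=1 v2=3
Advance to t=2 (no further collisions before then); velocities: v0=-2 v1=1 v2=3; positions = 4 7 18

Answer: 4 7 18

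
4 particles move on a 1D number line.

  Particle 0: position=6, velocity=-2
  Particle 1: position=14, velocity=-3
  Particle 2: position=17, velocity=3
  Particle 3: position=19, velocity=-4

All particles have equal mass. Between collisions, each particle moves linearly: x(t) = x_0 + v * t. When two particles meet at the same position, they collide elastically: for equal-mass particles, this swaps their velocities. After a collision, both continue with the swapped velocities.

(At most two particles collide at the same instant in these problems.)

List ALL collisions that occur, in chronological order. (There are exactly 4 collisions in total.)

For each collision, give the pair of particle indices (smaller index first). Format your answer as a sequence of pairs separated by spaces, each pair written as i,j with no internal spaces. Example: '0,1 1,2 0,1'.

Answer: 2,3 1,2 0,1 1,2

Derivation:
Collision at t=2/7: particles 2 and 3 swap velocities; positions: p0=38/7 p1=92/7 p2=125/7 p3=125/7; velocities now: v0=-2 v1=-3 v2=-4 v3=3
Collision at t=5: particles 1 and 2 swap velocities; positions: p0=-4 p1=-1 p2=-1 p3=32; velocities now: v0=-2 v1=-4 v2=-3 v3=3
Collision at t=13/2: particles 0 and 1 swap velocities; positions: p0=-7 p1=-7 p2=-11/2 p3=73/2; velocities now: v0=-4 v1=-2 v2=-3 v3=3
Collision at t=8: particles 1 and 2 swap velocities; positions: p0=-13 p1=-10 p2=-10 p3=41; velocities now: v0=-4 v1=-3 v2=-2 v3=3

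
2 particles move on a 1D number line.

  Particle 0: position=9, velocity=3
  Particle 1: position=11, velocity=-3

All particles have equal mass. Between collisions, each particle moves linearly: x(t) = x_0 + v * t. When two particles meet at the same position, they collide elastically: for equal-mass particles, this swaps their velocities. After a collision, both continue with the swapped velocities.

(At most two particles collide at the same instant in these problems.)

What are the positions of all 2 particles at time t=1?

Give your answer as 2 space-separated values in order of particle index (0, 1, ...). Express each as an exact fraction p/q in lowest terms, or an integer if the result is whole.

Answer: 8 12

Derivation:
Collision at t=1/3: particles 0 and 1 swap velocities; positions: p0=10 p1=10; velocities now: v0=-3 v1=3
Advance to t=1 (no further collisions before then); velocities: v0=-3 v1=3; positions = 8 12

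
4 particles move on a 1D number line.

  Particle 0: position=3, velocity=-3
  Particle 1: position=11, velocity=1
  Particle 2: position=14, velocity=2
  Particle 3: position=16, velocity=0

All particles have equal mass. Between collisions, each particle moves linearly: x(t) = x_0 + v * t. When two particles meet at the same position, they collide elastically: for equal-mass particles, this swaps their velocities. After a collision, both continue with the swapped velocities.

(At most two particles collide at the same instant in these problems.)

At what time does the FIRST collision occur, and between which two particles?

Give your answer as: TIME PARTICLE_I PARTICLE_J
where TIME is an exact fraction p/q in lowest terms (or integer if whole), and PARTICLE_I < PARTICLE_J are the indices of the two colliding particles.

Pair (0,1): pos 3,11 vel -3,1 -> not approaching (rel speed -4 <= 0)
Pair (1,2): pos 11,14 vel 1,2 -> not approaching (rel speed -1 <= 0)
Pair (2,3): pos 14,16 vel 2,0 -> gap=2, closing at 2/unit, collide at t=1
Earliest collision: t=1 between 2 and 3

Answer: 1 2 3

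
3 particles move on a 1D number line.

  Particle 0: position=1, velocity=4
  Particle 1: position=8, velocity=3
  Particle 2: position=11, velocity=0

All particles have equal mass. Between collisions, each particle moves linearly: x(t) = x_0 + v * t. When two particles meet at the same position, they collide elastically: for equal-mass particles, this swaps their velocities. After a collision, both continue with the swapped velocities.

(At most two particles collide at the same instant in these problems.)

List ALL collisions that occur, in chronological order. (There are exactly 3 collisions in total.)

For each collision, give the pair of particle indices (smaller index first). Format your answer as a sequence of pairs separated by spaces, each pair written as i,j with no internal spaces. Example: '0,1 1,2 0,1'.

Answer: 1,2 0,1 1,2

Derivation:
Collision at t=1: particles 1 and 2 swap velocities; positions: p0=5 p1=11 p2=11; velocities now: v0=4 v1=0 v2=3
Collision at t=5/2: particles 0 and 1 swap velocities; positions: p0=11 p1=11 p2=31/2; velocities now: v0=0 v1=4 v2=3
Collision at t=7: particles 1 and 2 swap velocities; positions: p0=11 p1=29 p2=29; velocities now: v0=0 v1=3 v2=4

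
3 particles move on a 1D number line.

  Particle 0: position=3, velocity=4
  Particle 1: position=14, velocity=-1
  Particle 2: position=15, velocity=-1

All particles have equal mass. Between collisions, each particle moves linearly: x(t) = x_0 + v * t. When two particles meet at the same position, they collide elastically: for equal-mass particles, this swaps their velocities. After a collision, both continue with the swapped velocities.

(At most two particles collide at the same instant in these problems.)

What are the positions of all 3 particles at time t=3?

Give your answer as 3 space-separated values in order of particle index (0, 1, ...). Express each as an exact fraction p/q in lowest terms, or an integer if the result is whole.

Answer: 11 12 15

Derivation:
Collision at t=11/5: particles 0 and 1 swap velocities; positions: p0=59/5 p1=59/5 p2=64/5; velocities now: v0=-1 v1=4 v2=-1
Collision at t=12/5: particles 1 and 2 swap velocities; positions: p0=58/5 p1=63/5 p2=63/5; velocities now: v0=-1 v1=-1 v2=4
Advance to t=3 (no further collisions before then); velocities: v0=-1 v1=-1 v2=4; positions = 11 12 15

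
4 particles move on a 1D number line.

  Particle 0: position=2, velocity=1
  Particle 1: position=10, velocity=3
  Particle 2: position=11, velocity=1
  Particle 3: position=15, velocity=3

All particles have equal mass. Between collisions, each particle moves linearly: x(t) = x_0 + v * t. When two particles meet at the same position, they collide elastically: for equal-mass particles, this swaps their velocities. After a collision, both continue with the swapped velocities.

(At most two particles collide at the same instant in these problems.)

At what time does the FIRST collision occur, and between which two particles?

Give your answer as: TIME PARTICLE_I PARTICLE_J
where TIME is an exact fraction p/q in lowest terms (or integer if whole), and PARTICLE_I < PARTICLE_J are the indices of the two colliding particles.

Pair (0,1): pos 2,10 vel 1,3 -> not approaching (rel speed -2 <= 0)
Pair (1,2): pos 10,11 vel 3,1 -> gap=1, closing at 2/unit, collide at t=1/2
Pair (2,3): pos 11,15 vel 1,3 -> not approaching (rel speed -2 <= 0)
Earliest collision: t=1/2 between 1 and 2

Answer: 1/2 1 2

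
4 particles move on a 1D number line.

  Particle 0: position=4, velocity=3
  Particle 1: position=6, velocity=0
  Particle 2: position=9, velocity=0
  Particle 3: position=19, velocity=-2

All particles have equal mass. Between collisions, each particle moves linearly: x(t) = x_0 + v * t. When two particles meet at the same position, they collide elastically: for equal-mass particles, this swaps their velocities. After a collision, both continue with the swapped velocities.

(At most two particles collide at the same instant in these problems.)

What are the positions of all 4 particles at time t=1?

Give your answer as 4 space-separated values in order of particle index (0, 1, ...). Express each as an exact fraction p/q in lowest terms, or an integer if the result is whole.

Answer: 6 7 9 17

Derivation:
Collision at t=2/3: particles 0 and 1 swap velocities; positions: p0=6 p1=6 p2=9 p3=53/3; velocities now: v0=0 v1=3 v2=0 v3=-2
Advance to t=1 (no further collisions before then); velocities: v0=0 v1=3 v2=0 v3=-2; positions = 6 7 9 17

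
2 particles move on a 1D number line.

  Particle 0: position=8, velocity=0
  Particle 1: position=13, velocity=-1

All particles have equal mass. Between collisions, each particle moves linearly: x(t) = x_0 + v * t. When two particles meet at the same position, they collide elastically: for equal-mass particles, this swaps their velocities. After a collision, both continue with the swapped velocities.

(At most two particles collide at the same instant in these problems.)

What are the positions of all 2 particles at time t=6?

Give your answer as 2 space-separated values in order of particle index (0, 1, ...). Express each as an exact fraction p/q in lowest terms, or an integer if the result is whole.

Collision at t=5: particles 0 and 1 swap velocities; positions: p0=8 p1=8; velocities now: v0=-1 v1=0
Advance to t=6 (no further collisions before then); velocities: v0=-1 v1=0; positions = 7 8

Answer: 7 8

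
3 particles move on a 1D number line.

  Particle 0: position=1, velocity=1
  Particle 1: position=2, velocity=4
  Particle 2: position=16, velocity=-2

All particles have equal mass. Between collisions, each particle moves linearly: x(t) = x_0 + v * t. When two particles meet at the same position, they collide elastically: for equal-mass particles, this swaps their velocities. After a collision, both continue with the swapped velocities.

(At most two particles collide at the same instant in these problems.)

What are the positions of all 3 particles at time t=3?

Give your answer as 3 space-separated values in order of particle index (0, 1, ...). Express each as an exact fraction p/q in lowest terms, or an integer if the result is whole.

Collision at t=7/3: particles 1 and 2 swap velocities; positions: p0=10/3 p1=34/3 p2=34/3; velocities now: v0=1 v1=-2 v2=4
Advance to t=3 (no further collisions before then); velocities: v0=1 v1=-2 v2=4; positions = 4 10 14

Answer: 4 10 14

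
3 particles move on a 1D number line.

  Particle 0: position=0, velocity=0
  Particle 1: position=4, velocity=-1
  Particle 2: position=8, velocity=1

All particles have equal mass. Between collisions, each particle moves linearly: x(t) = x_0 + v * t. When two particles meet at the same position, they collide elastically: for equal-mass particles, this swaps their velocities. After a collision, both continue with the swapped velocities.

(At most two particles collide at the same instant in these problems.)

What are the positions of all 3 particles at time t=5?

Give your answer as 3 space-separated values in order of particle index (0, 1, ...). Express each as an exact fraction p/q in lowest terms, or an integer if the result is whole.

Answer: -1 0 13

Derivation:
Collision at t=4: particles 0 and 1 swap velocities; positions: p0=0 p1=0 p2=12; velocities now: v0=-1 v1=0 v2=1
Advance to t=5 (no further collisions before then); velocities: v0=-1 v1=0 v2=1; positions = -1 0 13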